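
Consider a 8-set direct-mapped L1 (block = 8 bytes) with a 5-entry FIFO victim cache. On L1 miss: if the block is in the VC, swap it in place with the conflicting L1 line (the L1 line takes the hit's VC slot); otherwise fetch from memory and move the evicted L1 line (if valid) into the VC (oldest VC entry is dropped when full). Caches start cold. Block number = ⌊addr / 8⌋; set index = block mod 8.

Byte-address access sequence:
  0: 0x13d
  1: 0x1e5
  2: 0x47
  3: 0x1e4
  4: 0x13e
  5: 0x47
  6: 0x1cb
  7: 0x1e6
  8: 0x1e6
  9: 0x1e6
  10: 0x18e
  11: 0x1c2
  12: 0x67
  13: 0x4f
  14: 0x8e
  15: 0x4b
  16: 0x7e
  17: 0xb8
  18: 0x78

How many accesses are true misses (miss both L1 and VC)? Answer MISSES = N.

  [0] addr=0x13d blk=39 s=7: MISS | VC []
  [1] addr=0x1e5 blk=60 s=4: MISS | VC []
  [2] addr=0x47 blk=8 s=0: MISS | VC []
  [3] addr=0x1e4 blk=60 s=4: L1-HIT | VC []
  [4] addr=0x13e blk=39 s=7: L1-HIT | VC []
  [5] addr=0x47 blk=8 s=0: L1-HIT | VC []
  [6] addr=0x1cb blk=57 s=1: MISS | VC []
  [7] addr=0x1e6 blk=60 s=4: L1-HIT | VC []
  [8] addr=0x1e6 blk=60 s=4: L1-HIT | VC []
  [9] addr=0x1e6 blk=60 s=4: L1-HIT | VC []
  [10] addr=0x18e blk=49 s=1: MISS | VC [57]
  [11] addr=0x1c2 blk=56 s=0: MISS | VC [57, 8]
  [12] addr=0x67 blk=12 s=4: MISS | VC [57, 8, 60]
  [13] addr=0x4f blk=9 s=1: MISS | VC [57, 8, 60, 49]
  [14] addr=0x8e blk=17 s=1: MISS | VC [57, 8, 60, 49, 9]
  [15] addr=0x4b blk=9 s=1: VC-HIT | VC [57, 8, 60, 49, 17]
  [16] addr=0x7e blk=15 s=7: MISS | VC [8, 60, 49, 17, 39]
  [17] addr=0xb8 blk=23 s=7: MISS | VC [60, 49, 17, 39, 15]
  [18] addr=0x78 blk=15 s=7: VC-HIT | VC [60, 49, 17, 39, 23]

MISSES = 11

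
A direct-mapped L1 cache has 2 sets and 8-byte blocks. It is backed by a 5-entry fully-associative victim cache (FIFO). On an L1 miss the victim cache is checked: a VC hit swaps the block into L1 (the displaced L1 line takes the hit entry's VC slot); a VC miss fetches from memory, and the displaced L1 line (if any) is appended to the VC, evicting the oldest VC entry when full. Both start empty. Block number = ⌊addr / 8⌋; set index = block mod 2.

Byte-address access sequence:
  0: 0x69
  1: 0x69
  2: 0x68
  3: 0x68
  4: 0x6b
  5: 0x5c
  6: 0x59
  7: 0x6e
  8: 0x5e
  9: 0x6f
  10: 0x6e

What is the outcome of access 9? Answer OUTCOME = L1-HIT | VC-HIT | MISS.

OUTCOME = VC-HIT

#0 0x69→b13/s1 MISS; vc=[]
#1 0x69→b13/s1 L1-HIT; vc=[]
#2 0x68→b13/s1 L1-HIT; vc=[]
#3 0x68→b13/s1 L1-HIT; vc=[]
#4 0x6b→b13/s1 L1-HIT; vc=[]
#5 0x5c→b11/s1 MISS; vc=[13]
#6 0x59→b11/s1 L1-HIT; vc=[13]
#7 0x6e→b13/s1 VC-HIT; vc=[11]
#8 0x5e→b11/s1 VC-HIT; vc=[13]
#9 0x6f→b13/s1 VC-HIT; vc=[11]
#10 0x6e→b13/s1 L1-HIT; vc=[11]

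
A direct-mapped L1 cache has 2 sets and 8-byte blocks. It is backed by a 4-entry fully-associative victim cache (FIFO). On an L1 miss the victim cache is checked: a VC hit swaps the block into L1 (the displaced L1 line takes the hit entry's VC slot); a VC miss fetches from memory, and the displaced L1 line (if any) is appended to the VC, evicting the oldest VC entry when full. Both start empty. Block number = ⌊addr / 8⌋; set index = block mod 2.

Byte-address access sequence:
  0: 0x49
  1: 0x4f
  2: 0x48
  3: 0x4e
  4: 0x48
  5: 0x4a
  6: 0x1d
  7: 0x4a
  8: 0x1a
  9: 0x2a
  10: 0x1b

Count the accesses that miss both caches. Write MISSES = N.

#0 0x49→b9/s1 MISS; vc=[]
#1 0x4f→b9/s1 L1-HIT; vc=[]
#2 0x48→b9/s1 L1-HIT; vc=[]
#3 0x4e→b9/s1 L1-HIT; vc=[]
#4 0x48→b9/s1 L1-HIT; vc=[]
#5 0x4a→b9/s1 L1-HIT; vc=[]
#6 0x1d→b3/s1 MISS; vc=[9]
#7 0x4a→b9/s1 VC-HIT; vc=[3]
#8 0x1a→b3/s1 VC-HIT; vc=[9]
#9 0x2a→b5/s1 MISS; vc=[9,3]
#10 0x1b→b3/s1 VC-HIT; vc=[9,5]

MISSES = 3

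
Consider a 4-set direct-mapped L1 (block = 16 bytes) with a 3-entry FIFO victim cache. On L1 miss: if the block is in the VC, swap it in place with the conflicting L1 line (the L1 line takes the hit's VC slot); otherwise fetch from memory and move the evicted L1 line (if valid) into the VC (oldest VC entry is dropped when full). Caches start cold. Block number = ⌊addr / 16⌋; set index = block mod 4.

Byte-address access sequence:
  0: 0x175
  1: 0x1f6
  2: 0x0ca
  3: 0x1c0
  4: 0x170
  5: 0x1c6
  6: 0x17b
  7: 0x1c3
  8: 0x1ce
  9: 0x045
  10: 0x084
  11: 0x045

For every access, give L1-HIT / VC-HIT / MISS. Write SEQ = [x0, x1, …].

0: 0x175 (blk 23, set 3) → MISS  vc=[]
1: 0x1f6 (blk 31, set 3) → MISS  vc=[23]
2: 0xca (blk 12, set 0) → MISS  vc=[23]
3: 0x1c0 (blk 28, set 0) → MISS  vc=[23, 12]
4: 0x170 (blk 23, set 3) → VC-HIT  vc=[31, 12]
5: 0x1c6 (blk 28, set 0) → L1-HIT  vc=[31, 12]
6: 0x17b (blk 23, set 3) → L1-HIT  vc=[31, 12]
7: 0x1c3 (blk 28, set 0) → L1-HIT  vc=[31, 12]
8: 0x1ce (blk 28, set 0) → L1-HIT  vc=[31, 12]
9: 0x45 (blk 4, set 0) → MISS  vc=[31, 12, 28]
10: 0x84 (blk 8, set 0) → MISS  vc=[12, 28, 4]
11: 0x45 (blk 4, set 0) → VC-HIT  vc=[12, 28, 8]

SEQ = [MISS, MISS, MISS, MISS, VC-HIT, L1-HIT, L1-HIT, L1-HIT, L1-HIT, MISS, MISS, VC-HIT]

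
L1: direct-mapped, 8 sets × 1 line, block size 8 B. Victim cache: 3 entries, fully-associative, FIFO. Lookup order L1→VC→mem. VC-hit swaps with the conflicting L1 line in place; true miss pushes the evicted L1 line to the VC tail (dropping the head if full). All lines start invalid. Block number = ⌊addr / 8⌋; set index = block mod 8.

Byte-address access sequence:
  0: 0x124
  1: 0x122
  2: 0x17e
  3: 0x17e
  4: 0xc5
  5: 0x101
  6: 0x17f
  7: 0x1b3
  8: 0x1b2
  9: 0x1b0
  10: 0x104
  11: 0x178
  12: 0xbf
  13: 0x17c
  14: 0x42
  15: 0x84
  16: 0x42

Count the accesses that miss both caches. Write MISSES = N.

MISSES = 8

0: 0x124 (blk 36, set 4) → MISS  vc=[]
1: 0x122 (blk 36, set 4) → L1-HIT  vc=[]
2: 0x17e (blk 47, set 7) → MISS  vc=[]
3: 0x17e (blk 47, set 7) → L1-HIT  vc=[]
4: 0xc5 (blk 24, set 0) → MISS  vc=[]
5: 0x101 (blk 32, set 0) → MISS  vc=[24]
6: 0x17f (blk 47, set 7) → L1-HIT  vc=[24]
7: 0x1b3 (blk 54, set 6) → MISS  vc=[24]
8: 0x1b2 (blk 54, set 6) → L1-HIT  vc=[24]
9: 0x1b0 (blk 54, set 6) → L1-HIT  vc=[24]
10: 0x104 (blk 32, set 0) → L1-HIT  vc=[24]
11: 0x178 (blk 47, set 7) → L1-HIT  vc=[24]
12: 0xbf (blk 23, set 7) → MISS  vc=[24, 47]
13: 0x17c (blk 47, set 7) → VC-HIT  vc=[24, 23]
14: 0x42 (blk 8, set 0) → MISS  vc=[24, 23, 32]
15: 0x84 (blk 16, set 0) → MISS  vc=[23, 32, 8]
16: 0x42 (blk 8, set 0) → VC-HIT  vc=[23, 32, 16]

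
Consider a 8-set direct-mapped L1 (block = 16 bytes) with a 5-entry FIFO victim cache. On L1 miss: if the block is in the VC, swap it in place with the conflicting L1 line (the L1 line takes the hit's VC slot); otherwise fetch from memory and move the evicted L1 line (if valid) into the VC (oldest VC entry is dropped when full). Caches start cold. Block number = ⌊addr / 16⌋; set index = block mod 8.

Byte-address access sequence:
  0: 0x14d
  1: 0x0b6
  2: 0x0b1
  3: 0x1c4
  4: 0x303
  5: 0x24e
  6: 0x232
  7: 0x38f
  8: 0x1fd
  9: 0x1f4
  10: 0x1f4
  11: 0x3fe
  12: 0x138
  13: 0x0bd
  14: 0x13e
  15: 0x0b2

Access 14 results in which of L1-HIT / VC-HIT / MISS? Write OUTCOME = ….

#0 0x14d→b20/s4 MISS; vc=[]
#1 0xb6→b11/s3 MISS; vc=[]
#2 0xb1→b11/s3 L1-HIT; vc=[]
#3 0x1c4→b28/s4 MISS; vc=[20]
#4 0x303→b48/s0 MISS; vc=[20]
#5 0x24e→b36/s4 MISS; vc=[20,28]
#6 0x232→b35/s3 MISS; vc=[20,28,11]
#7 0x38f→b56/s0 MISS; vc=[20,28,11,48]
#8 0x1fd→b31/s7 MISS; vc=[20,28,11,48]
#9 0x1f4→b31/s7 L1-HIT; vc=[20,28,11,48]
#10 0x1f4→b31/s7 L1-HIT; vc=[20,28,11,48]
#11 0x3fe→b63/s7 MISS; vc=[20,28,11,48,31]
#12 0x138→b19/s3 MISS; vc=[28,11,48,31,35]
#13 0xbd→b11/s3 VC-HIT; vc=[28,19,48,31,35]
#14 0x13e→b19/s3 VC-HIT; vc=[28,11,48,31,35]
#15 0xb2→b11/s3 VC-HIT; vc=[28,19,48,31,35]

OUTCOME = VC-HIT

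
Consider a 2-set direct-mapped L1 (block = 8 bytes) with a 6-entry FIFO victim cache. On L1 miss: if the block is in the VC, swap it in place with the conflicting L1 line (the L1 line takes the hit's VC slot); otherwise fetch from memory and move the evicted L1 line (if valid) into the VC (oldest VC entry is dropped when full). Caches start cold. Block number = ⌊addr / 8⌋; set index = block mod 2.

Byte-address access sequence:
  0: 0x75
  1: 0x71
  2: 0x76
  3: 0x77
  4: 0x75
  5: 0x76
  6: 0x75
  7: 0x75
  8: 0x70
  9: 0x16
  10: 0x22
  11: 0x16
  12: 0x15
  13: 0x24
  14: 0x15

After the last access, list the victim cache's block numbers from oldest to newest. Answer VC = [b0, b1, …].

  [0] addr=0x75 blk=14 s=0: MISS | VC []
  [1] addr=0x71 blk=14 s=0: L1-HIT | VC []
  [2] addr=0x76 blk=14 s=0: L1-HIT | VC []
  [3] addr=0x77 blk=14 s=0: L1-HIT | VC []
  [4] addr=0x75 blk=14 s=0: L1-HIT | VC []
  [5] addr=0x76 blk=14 s=0: L1-HIT | VC []
  [6] addr=0x75 blk=14 s=0: L1-HIT | VC []
  [7] addr=0x75 blk=14 s=0: L1-HIT | VC []
  [8] addr=0x70 blk=14 s=0: L1-HIT | VC []
  [9] addr=0x16 blk=2 s=0: MISS | VC [14]
  [10] addr=0x22 blk=4 s=0: MISS | VC [14, 2]
  [11] addr=0x16 blk=2 s=0: VC-HIT | VC [14, 4]
  [12] addr=0x15 blk=2 s=0: L1-HIT | VC [14, 4]
  [13] addr=0x24 blk=4 s=0: VC-HIT | VC [14, 2]
  [14] addr=0x15 blk=2 s=0: VC-HIT | VC [14, 4]

VC = [14, 4]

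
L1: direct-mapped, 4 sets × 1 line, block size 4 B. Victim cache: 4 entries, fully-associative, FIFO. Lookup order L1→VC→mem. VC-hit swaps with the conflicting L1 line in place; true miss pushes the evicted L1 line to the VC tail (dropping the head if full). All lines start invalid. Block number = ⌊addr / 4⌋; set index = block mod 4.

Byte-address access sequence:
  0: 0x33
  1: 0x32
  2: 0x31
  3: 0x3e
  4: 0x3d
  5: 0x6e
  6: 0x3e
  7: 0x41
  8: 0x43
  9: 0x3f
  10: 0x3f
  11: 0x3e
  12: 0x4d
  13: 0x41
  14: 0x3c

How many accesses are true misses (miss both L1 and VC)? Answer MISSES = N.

0: 0x33 (blk 12, set 0) → MISS  vc=[]
1: 0x32 (blk 12, set 0) → L1-HIT  vc=[]
2: 0x31 (blk 12, set 0) → L1-HIT  vc=[]
3: 0x3e (blk 15, set 3) → MISS  vc=[]
4: 0x3d (blk 15, set 3) → L1-HIT  vc=[]
5: 0x6e (blk 27, set 3) → MISS  vc=[15]
6: 0x3e (blk 15, set 3) → VC-HIT  vc=[27]
7: 0x41 (blk 16, set 0) → MISS  vc=[27, 12]
8: 0x43 (blk 16, set 0) → L1-HIT  vc=[27, 12]
9: 0x3f (blk 15, set 3) → L1-HIT  vc=[27, 12]
10: 0x3f (blk 15, set 3) → L1-HIT  vc=[27, 12]
11: 0x3e (blk 15, set 3) → L1-HIT  vc=[27, 12]
12: 0x4d (blk 19, set 3) → MISS  vc=[27, 12, 15]
13: 0x41 (blk 16, set 0) → L1-HIT  vc=[27, 12, 15]
14: 0x3c (blk 15, set 3) → VC-HIT  vc=[27, 12, 19]

MISSES = 5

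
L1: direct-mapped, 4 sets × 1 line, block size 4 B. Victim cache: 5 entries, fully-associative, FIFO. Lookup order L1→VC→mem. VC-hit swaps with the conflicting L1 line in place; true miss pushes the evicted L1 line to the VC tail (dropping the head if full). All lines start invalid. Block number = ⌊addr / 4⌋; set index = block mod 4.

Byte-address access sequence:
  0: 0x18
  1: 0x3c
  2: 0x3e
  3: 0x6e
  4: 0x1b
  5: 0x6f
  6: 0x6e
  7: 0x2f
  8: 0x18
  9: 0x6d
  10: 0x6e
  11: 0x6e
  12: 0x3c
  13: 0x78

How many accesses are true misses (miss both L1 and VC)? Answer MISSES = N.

MISSES = 5

0: 0x18 (blk 6, set 2) → MISS  vc=[]
1: 0x3c (blk 15, set 3) → MISS  vc=[]
2: 0x3e (blk 15, set 3) → L1-HIT  vc=[]
3: 0x6e (blk 27, set 3) → MISS  vc=[15]
4: 0x1b (blk 6, set 2) → L1-HIT  vc=[15]
5: 0x6f (blk 27, set 3) → L1-HIT  vc=[15]
6: 0x6e (blk 27, set 3) → L1-HIT  vc=[15]
7: 0x2f (blk 11, set 3) → MISS  vc=[15, 27]
8: 0x18 (blk 6, set 2) → L1-HIT  vc=[15, 27]
9: 0x6d (blk 27, set 3) → VC-HIT  vc=[15, 11]
10: 0x6e (blk 27, set 3) → L1-HIT  vc=[15, 11]
11: 0x6e (blk 27, set 3) → L1-HIT  vc=[15, 11]
12: 0x3c (blk 15, set 3) → VC-HIT  vc=[27, 11]
13: 0x78 (blk 30, set 2) → MISS  vc=[27, 11, 6]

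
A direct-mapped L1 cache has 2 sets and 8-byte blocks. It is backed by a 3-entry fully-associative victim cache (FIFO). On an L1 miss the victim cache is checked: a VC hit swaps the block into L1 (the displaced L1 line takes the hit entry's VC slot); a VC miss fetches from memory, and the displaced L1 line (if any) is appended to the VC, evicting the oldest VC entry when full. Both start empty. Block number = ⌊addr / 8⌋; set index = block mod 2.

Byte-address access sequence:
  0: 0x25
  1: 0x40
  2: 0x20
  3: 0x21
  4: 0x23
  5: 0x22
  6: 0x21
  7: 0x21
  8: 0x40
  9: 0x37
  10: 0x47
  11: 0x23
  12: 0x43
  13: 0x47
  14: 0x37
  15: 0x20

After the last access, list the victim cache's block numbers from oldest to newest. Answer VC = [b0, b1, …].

VC = [6, 8]

  [0] addr=0x25 blk=4 s=0: MISS | VC []
  [1] addr=0x40 blk=8 s=0: MISS | VC [4]
  [2] addr=0x20 blk=4 s=0: VC-HIT | VC [8]
  [3] addr=0x21 blk=4 s=0: L1-HIT | VC [8]
  [4] addr=0x23 blk=4 s=0: L1-HIT | VC [8]
  [5] addr=0x22 blk=4 s=0: L1-HIT | VC [8]
  [6] addr=0x21 blk=4 s=0: L1-HIT | VC [8]
  [7] addr=0x21 blk=4 s=0: L1-HIT | VC [8]
  [8] addr=0x40 blk=8 s=0: VC-HIT | VC [4]
  [9] addr=0x37 blk=6 s=0: MISS | VC [4, 8]
  [10] addr=0x47 blk=8 s=0: VC-HIT | VC [4, 6]
  [11] addr=0x23 blk=4 s=0: VC-HIT | VC [8, 6]
  [12] addr=0x43 blk=8 s=0: VC-HIT | VC [4, 6]
  [13] addr=0x47 blk=8 s=0: L1-HIT | VC [4, 6]
  [14] addr=0x37 blk=6 s=0: VC-HIT | VC [4, 8]
  [15] addr=0x20 blk=4 s=0: VC-HIT | VC [6, 8]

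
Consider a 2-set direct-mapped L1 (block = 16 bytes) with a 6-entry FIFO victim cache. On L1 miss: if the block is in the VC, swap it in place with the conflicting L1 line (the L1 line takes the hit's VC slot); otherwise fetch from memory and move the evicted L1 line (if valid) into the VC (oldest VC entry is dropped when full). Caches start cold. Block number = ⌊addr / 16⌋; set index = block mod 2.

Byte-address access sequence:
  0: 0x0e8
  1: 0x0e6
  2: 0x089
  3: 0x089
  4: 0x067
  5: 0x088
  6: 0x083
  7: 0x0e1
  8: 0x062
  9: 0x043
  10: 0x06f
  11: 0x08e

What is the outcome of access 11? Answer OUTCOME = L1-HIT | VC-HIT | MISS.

OUTCOME = VC-HIT

0: 0xe8 (blk 14, set 0) → MISS  vc=[]
1: 0xe6 (blk 14, set 0) → L1-HIT  vc=[]
2: 0x89 (blk 8, set 0) → MISS  vc=[14]
3: 0x89 (blk 8, set 0) → L1-HIT  vc=[14]
4: 0x67 (blk 6, set 0) → MISS  vc=[14, 8]
5: 0x88 (blk 8, set 0) → VC-HIT  vc=[14, 6]
6: 0x83 (blk 8, set 0) → L1-HIT  vc=[14, 6]
7: 0xe1 (blk 14, set 0) → VC-HIT  vc=[8, 6]
8: 0x62 (blk 6, set 0) → VC-HIT  vc=[8, 14]
9: 0x43 (blk 4, set 0) → MISS  vc=[8, 14, 6]
10: 0x6f (blk 6, set 0) → VC-HIT  vc=[8, 14, 4]
11: 0x8e (blk 8, set 0) → VC-HIT  vc=[6, 14, 4]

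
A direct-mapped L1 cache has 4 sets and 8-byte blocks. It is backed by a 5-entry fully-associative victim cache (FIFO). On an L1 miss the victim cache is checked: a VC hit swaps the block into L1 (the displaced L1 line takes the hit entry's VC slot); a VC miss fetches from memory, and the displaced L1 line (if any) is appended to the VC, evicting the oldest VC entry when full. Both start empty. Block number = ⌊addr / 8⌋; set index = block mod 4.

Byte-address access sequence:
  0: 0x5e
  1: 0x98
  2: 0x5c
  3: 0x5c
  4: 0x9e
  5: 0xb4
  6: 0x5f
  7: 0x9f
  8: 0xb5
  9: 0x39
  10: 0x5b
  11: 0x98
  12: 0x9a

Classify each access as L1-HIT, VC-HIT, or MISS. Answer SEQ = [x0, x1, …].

0: 0x5e (blk 11, set 3) → MISS  vc=[]
1: 0x98 (blk 19, set 3) → MISS  vc=[11]
2: 0x5c (blk 11, set 3) → VC-HIT  vc=[19]
3: 0x5c (blk 11, set 3) → L1-HIT  vc=[19]
4: 0x9e (blk 19, set 3) → VC-HIT  vc=[11]
5: 0xb4 (blk 22, set 2) → MISS  vc=[11]
6: 0x5f (blk 11, set 3) → VC-HIT  vc=[19]
7: 0x9f (blk 19, set 3) → VC-HIT  vc=[11]
8: 0xb5 (blk 22, set 2) → L1-HIT  vc=[11]
9: 0x39 (blk 7, set 3) → MISS  vc=[11, 19]
10: 0x5b (blk 11, set 3) → VC-HIT  vc=[7, 19]
11: 0x98 (blk 19, set 3) → VC-HIT  vc=[7, 11]
12: 0x9a (blk 19, set 3) → L1-HIT  vc=[7, 11]

SEQ = [MISS, MISS, VC-HIT, L1-HIT, VC-HIT, MISS, VC-HIT, VC-HIT, L1-HIT, MISS, VC-HIT, VC-HIT, L1-HIT]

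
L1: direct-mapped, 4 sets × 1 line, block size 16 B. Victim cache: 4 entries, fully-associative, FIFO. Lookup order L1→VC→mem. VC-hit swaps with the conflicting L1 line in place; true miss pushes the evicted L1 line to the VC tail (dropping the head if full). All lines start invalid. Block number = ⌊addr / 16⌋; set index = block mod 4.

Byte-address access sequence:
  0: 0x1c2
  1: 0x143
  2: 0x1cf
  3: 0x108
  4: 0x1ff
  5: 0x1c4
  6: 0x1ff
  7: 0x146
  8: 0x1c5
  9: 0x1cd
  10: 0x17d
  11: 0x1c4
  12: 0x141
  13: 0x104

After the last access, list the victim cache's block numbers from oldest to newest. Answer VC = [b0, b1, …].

VC = [28, 20, 31]

0: 0x1c2 (blk 28, set 0) → MISS  vc=[]
1: 0x143 (blk 20, set 0) → MISS  vc=[28]
2: 0x1cf (blk 28, set 0) → VC-HIT  vc=[20]
3: 0x108 (blk 16, set 0) → MISS  vc=[20, 28]
4: 0x1ff (blk 31, set 3) → MISS  vc=[20, 28]
5: 0x1c4 (blk 28, set 0) → VC-HIT  vc=[20, 16]
6: 0x1ff (blk 31, set 3) → L1-HIT  vc=[20, 16]
7: 0x146 (blk 20, set 0) → VC-HIT  vc=[28, 16]
8: 0x1c5 (blk 28, set 0) → VC-HIT  vc=[20, 16]
9: 0x1cd (blk 28, set 0) → L1-HIT  vc=[20, 16]
10: 0x17d (blk 23, set 3) → MISS  vc=[20, 16, 31]
11: 0x1c4 (blk 28, set 0) → L1-HIT  vc=[20, 16, 31]
12: 0x141 (blk 20, set 0) → VC-HIT  vc=[28, 16, 31]
13: 0x104 (blk 16, set 0) → VC-HIT  vc=[28, 20, 31]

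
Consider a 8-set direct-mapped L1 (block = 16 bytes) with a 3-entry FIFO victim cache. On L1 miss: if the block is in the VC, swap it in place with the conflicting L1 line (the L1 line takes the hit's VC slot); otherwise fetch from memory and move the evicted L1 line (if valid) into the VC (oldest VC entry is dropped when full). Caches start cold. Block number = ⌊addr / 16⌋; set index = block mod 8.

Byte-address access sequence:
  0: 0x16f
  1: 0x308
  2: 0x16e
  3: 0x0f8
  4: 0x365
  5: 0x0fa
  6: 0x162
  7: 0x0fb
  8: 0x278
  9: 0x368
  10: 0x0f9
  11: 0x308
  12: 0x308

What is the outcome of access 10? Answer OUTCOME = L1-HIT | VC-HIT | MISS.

  [0] addr=0x16f blk=22 s=6: MISS | VC []
  [1] addr=0x308 blk=48 s=0: MISS | VC []
  [2] addr=0x16e blk=22 s=6: L1-HIT | VC []
  [3] addr=0xf8 blk=15 s=7: MISS | VC []
  [4] addr=0x365 blk=54 s=6: MISS | VC [22]
  [5] addr=0xfa blk=15 s=7: L1-HIT | VC [22]
  [6] addr=0x162 blk=22 s=6: VC-HIT | VC [54]
  [7] addr=0xfb blk=15 s=7: L1-HIT | VC [54]
  [8] addr=0x278 blk=39 s=7: MISS | VC [54, 15]
  [9] addr=0x368 blk=54 s=6: VC-HIT | VC [22, 15]
  [10] addr=0xf9 blk=15 s=7: VC-HIT | VC [22, 39]
  [11] addr=0x308 blk=48 s=0: L1-HIT | VC [22, 39]
  [12] addr=0x308 blk=48 s=0: L1-HIT | VC [22, 39]

OUTCOME = VC-HIT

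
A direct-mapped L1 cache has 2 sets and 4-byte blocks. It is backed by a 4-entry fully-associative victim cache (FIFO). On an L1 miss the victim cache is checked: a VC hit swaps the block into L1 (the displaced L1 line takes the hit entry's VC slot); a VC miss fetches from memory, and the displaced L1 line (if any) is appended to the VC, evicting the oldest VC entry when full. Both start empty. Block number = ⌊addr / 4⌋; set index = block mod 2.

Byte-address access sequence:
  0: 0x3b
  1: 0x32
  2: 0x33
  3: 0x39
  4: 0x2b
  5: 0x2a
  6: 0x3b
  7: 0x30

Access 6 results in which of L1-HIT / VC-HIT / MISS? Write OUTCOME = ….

0: 0x3b (blk 14, set 0) → MISS  vc=[]
1: 0x32 (blk 12, set 0) → MISS  vc=[14]
2: 0x33 (blk 12, set 0) → L1-HIT  vc=[14]
3: 0x39 (blk 14, set 0) → VC-HIT  vc=[12]
4: 0x2b (blk 10, set 0) → MISS  vc=[12, 14]
5: 0x2a (blk 10, set 0) → L1-HIT  vc=[12, 14]
6: 0x3b (blk 14, set 0) → VC-HIT  vc=[12, 10]
7: 0x30 (blk 12, set 0) → VC-HIT  vc=[14, 10]

OUTCOME = VC-HIT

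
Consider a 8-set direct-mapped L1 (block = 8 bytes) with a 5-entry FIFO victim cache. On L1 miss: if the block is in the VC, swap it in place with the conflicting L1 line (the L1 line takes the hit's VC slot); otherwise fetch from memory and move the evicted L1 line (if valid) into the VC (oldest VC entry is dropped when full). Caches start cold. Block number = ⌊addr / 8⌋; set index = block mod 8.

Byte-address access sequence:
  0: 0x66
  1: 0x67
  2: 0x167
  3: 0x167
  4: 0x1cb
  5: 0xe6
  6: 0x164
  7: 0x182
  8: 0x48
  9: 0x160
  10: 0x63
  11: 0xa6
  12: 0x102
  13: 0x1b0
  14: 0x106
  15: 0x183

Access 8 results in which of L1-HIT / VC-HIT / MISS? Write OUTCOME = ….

#0 0x66→b12/s4 MISS; vc=[]
#1 0x67→b12/s4 L1-HIT; vc=[]
#2 0x167→b44/s4 MISS; vc=[12]
#3 0x167→b44/s4 L1-HIT; vc=[12]
#4 0x1cb→b57/s1 MISS; vc=[12]
#5 0xe6→b28/s4 MISS; vc=[12,44]
#6 0x164→b44/s4 VC-HIT; vc=[12,28]
#7 0x182→b48/s0 MISS; vc=[12,28]
#8 0x48→b9/s1 MISS; vc=[12,28,57]
#9 0x160→b44/s4 L1-HIT; vc=[12,28,57]
#10 0x63→b12/s4 VC-HIT; vc=[44,28,57]
#11 0xa6→b20/s4 MISS; vc=[44,28,57,12]
#12 0x102→b32/s0 MISS; vc=[44,28,57,12,48]
#13 0x1b0→b54/s6 MISS; vc=[44,28,57,12,48]
#14 0x106→b32/s0 L1-HIT; vc=[44,28,57,12,48]
#15 0x183→b48/s0 VC-HIT; vc=[44,28,57,12,32]

OUTCOME = MISS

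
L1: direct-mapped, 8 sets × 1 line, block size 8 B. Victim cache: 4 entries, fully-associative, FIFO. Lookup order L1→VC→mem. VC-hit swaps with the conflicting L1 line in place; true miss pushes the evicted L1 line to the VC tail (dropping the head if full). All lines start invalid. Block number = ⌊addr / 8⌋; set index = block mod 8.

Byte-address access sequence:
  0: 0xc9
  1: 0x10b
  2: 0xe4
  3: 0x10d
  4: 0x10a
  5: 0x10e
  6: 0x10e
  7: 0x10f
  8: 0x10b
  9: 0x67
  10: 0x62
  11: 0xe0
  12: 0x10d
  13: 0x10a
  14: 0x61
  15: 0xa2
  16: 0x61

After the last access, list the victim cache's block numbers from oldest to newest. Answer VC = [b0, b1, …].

  [0] addr=0xc9 blk=25 s=1: MISS | VC []
  [1] addr=0x10b blk=33 s=1: MISS | VC [25]
  [2] addr=0xe4 blk=28 s=4: MISS | VC [25]
  [3] addr=0x10d blk=33 s=1: L1-HIT | VC [25]
  [4] addr=0x10a blk=33 s=1: L1-HIT | VC [25]
  [5] addr=0x10e blk=33 s=1: L1-HIT | VC [25]
  [6] addr=0x10e blk=33 s=1: L1-HIT | VC [25]
  [7] addr=0x10f blk=33 s=1: L1-HIT | VC [25]
  [8] addr=0x10b blk=33 s=1: L1-HIT | VC [25]
  [9] addr=0x67 blk=12 s=4: MISS | VC [25, 28]
  [10] addr=0x62 blk=12 s=4: L1-HIT | VC [25, 28]
  [11] addr=0xe0 blk=28 s=4: VC-HIT | VC [25, 12]
  [12] addr=0x10d blk=33 s=1: L1-HIT | VC [25, 12]
  [13] addr=0x10a blk=33 s=1: L1-HIT | VC [25, 12]
  [14] addr=0x61 blk=12 s=4: VC-HIT | VC [25, 28]
  [15] addr=0xa2 blk=20 s=4: MISS | VC [25, 28, 12]
  [16] addr=0x61 blk=12 s=4: VC-HIT | VC [25, 28, 20]

VC = [25, 28, 20]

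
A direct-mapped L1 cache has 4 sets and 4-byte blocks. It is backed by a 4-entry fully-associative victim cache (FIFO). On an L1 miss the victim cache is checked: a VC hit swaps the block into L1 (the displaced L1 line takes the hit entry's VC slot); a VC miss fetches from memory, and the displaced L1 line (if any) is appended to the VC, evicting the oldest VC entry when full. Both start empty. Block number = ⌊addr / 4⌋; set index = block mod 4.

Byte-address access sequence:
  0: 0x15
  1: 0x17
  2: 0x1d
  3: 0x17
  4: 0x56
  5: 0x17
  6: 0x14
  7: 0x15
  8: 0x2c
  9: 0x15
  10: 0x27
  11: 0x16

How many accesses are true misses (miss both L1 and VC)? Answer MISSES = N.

MISSES = 5

0: 0x15 (blk 5, set 1) → MISS  vc=[]
1: 0x17 (blk 5, set 1) → L1-HIT  vc=[]
2: 0x1d (blk 7, set 3) → MISS  vc=[]
3: 0x17 (blk 5, set 1) → L1-HIT  vc=[]
4: 0x56 (blk 21, set 1) → MISS  vc=[5]
5: 0x17 (blk 5, set 1) → VC-HIT  vc=[21]
6: 0x14 (blk 5, set 1) → L1-HIT  vc=[21]
7: 0x15 (blk 5, set 1) → L1-HIT  vc=[21]
8: 0x2c (blk 11, set 3) → MISS  vc=[21, 7]
9: 0x15 (blk 5, set 1) → L1-HIT  vc=[21, 7]
10: 0x27 (blk 9, set 1) → MISS  vc=[21, 7, 5]
11: 0x16 (blk 5, set 1) → VC-HIT  vc=[21, 7, 9]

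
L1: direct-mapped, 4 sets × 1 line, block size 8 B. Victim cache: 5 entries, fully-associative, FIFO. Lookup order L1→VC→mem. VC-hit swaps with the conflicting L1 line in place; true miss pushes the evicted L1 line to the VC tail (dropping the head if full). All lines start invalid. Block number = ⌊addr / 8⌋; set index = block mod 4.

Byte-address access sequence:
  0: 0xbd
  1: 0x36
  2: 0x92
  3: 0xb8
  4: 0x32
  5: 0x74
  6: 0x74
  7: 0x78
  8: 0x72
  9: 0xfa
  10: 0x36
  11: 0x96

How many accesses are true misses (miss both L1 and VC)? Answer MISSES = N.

MISSES = 6

0: 0xbd (blk 23, set 3) → MISS  vc=[]
1: 0x36 (blk 6, set 2) → MISS  vc=[]
2: 0x92 (blk 18, set 2) → MISS  vc=[6]
3: 0xb8 (blk 23, set 3) → L1-HIT  vc=[6]
4: 0x32 (blk 6, set 2) → VC-HIT  vc=[18]
5: 0x74 (blk 14, set 2) → MISS  vc=[18, 6]
6: 0x74 (blk 14, set 2) → L1-HIT  vc=[18, 6]
7: 0x78 (blk 15, set 3) → MISS  vc=[18, 6, 23]
8: 0x72 (blk 14, set 2) → L1-HIT  vc=[18, 6, 23]
9: 0xfa (blk 31, set 3) → MISS  vc=[18, 6, 23, 15]
10: 0x36 (blk 6, set 2) → VC-HIT  vc=[18, 14, 23, 15]
11: 0x96 (blk 18, set 2) → VC-HIT  vc=[6, 14, 23, 15]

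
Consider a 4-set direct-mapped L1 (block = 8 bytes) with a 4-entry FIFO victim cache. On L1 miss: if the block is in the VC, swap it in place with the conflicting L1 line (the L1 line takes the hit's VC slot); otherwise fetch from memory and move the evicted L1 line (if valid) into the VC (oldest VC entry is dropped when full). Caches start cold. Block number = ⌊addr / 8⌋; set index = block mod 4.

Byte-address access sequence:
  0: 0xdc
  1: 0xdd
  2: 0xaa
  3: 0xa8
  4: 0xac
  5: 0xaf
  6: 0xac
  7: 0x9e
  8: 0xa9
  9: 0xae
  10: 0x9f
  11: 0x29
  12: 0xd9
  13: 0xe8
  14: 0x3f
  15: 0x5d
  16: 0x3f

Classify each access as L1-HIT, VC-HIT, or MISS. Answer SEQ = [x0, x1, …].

SEQ = [MISS, L1-HIT, MISS, L1-HIT, L1-HIT, L1-HIT, L1-HIT, MISS, L1-HIT, L1-HIT, L1-HIT, MISS, VC-HIT, MISS, MISS, MISS, VC-HIT]

0: 0xdc (blk 27, set 3) → MISS  vc=[]
1: 0xdd (blk 27, set 3) → L1-HIT  vc=[]
2: 0xaa (blk 21, set 1) → MISS  vc=[]
3: 0xa8 (blk 21, set 1) → L1-HIT  vc=[]
4: 0xac (blk 21, set 1) → L1-HIT  vc=[]
5: 0xaf (blk 21, set 1) → L1-HIT  vc=[]
6: 0xac (blk 21, set 1) → L1-HIT  vc=[]
7: 0x9e (blk 19, set 3) → MISS  vc=[27]
8: 0xa9 (blk 21, set 1) → L1-HIT  vc=[27]
9: 0xae (blk 21, set 1) → L1-HIT  vc=[27]
10: 0x9f (blk 19, set 3) → L1-HIT  vc=[27]
11: 0x29 (blk 5, set 1) → MISS  vc=[27, 21]
12: 0xd9 (blk 27, set 3) → VC-HIT  vc=[19, 21]
13: 0xe8 (blk 29, set 1) → MISS  vc=[19, 21, 5]
14: 0x3f (blk 7, set 3) → MISS  vc=[19, 21, 5, 27]
15: 0x5d (blk 11, set 3) → MISS  vc=[21, 5, 27, 7]
16: 0x3f (blk 7, set 3) → VC-HIT  vc=[21, 5, 27, 11]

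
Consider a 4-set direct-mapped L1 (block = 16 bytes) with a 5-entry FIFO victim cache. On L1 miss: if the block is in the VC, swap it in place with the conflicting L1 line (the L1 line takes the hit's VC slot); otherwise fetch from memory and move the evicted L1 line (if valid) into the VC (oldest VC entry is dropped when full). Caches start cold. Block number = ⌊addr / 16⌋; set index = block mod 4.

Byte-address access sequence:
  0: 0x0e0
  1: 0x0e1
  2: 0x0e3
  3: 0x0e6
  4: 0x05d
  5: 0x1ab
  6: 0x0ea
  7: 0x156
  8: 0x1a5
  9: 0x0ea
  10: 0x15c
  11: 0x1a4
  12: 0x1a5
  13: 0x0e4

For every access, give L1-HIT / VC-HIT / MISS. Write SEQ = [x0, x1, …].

#0 0xe0→b14/s2 MISS; vc=[]
#1 0xe1→b14/s2 L1-HIT; vc=[]
#2 0xe3→b14/s2 L1-HIT; vc=[]
#3 0xe6→b14/s2 L1-HIT; vc=[]
#4 0x5d→b5/s1 MISS; vc=[]
#5 0x1ab→b26/s2 MISS; vc=[14]
#6 0xea→b14/s2 VC-HIT; vc=[26]
#7 0x156→b21/s1 MISS; vc=[26,5]
#8 0x1a5→b26/s2 VC-HIT; vc=[14,5]
#9 0xea→b14/s2 VC-HIT; vc=[26,5]
#10 0x15c→b21/s1 L1-HIT; vc=[26,5]
#11 0x1a4→b26/s2 VC-HIT; vc=[14,5]
#12 0x1a5→b26/s2 L1-HIT; vc=[14,5]
#13 0xe4→b14/s2 VC-HIT; vc=[26,5]

SEQ = [MISS, L1-HIT, L1-HIT, L1-HIT, MISS, MISS, VC-HIT, MISS, VC-HIT, VC-HIT, L1-HIT, VC-HIT, L1-HIT, VC-HIT]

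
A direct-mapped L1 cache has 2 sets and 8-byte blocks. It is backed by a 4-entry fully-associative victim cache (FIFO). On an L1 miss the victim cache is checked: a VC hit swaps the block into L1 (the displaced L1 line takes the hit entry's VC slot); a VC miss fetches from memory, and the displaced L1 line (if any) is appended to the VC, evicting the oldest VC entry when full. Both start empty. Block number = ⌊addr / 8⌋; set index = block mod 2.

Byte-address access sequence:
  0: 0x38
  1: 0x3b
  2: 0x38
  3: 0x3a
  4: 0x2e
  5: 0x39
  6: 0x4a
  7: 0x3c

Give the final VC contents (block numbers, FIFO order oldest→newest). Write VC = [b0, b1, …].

0: 0x38 (blk 7, set 1) → MISS  vc=[]
1: 0x3b (blk 7, set 1) → L1-HIT  vc=[]
2: 0x38 (blk 7, set 1) → L1-HIT  vc=[]
3: 0x3a (blk 7, set 1) → L1-HIT  vc=[]
4: 0x2e (blk 5, set 1) → MISS  vc=[7]
5: 0x39 (blk 7, set 1) → VC-HIT  vc=[5]
6: 0x4a (blk 9, set 1) → MISS  vc=[5, 7]
7: 0x3c (blk 7, set 1) → VC-HIT  vc=[5, 9]

VC = [5, 9]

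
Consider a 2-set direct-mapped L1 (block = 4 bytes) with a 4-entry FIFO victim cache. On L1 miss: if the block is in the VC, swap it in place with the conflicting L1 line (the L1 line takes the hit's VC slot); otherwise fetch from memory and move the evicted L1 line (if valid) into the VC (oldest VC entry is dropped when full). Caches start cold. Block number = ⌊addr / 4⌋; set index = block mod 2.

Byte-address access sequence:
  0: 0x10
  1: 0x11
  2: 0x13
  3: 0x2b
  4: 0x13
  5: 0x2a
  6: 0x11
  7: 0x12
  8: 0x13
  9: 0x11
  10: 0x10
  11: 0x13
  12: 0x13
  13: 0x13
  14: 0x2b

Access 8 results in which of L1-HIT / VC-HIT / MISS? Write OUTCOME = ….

OUTCOME = L1-HIT

0: 0x10 (blk 4, set 0) → MISS  vc=[]
1: 0x11 (blk 4, set 0) → L1-HIT  vc=[]
2: 0x13 (blk 4, set 0) → L1-HIT  vc=[]
3: 0x2b (blk 10, set 0) → MISS  vc=[4]
4: 0x13 (blk 4, set 0) → VC-HIT  vc=[10]
5: 0x2a (blk 10, set 0) → VC-HIT  vc=[4]
6: 0x11 (blk 4, set 0) → VC-HIT  vc=[10]
7: 0x12 (blk 4, set 0) → L1-HIT  vc=[10]
8: 0x13 (blk 4, set 0) → L1-HIT  vc=[10]
9: 0x11 (blk 4, set 0) → L1-HIT  vc=[10]
10: 0x10 (blk 4, set 0) → L1-HIT  vc=[10]
11: 0x13 (blk 4, set 0) → L1-HIT  vc=[10]
12: 0x13 (blk 4, set 0) → L1-HIT  vc=[10]
13: 0x13 (blk 4, set 0) → L1-HIT  vc=[10]
14: 0x2b (blk 10, set 0) → VC-HIT  vc=[4]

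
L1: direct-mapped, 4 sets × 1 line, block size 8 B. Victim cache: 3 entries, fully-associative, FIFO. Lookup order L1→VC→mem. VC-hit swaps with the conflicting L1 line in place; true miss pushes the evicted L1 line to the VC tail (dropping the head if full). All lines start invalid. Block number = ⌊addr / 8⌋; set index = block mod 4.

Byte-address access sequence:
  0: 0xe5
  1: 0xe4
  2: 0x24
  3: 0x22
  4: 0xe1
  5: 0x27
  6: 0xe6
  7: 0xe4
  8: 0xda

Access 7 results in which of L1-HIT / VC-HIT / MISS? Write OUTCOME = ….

OUTCOME = L1-HIT

0: 0xe5 (blk 28, set 0) → MISS  vc=[]
1: 0xe4 (blk 28, set 0) → L1-HIT  vc=[]
2: 0x24 (blk 4, set 0) → MISS  vc=[28]
3: 0x22 (blk 4, set 0) → L1-HIT  vc=[28]
4: 0xe1 (blk 28, set 0) → VC-HIT  vc=[4]
5: 0x27 (blk 4, set 0) → VC-HIT  vc=[28]
6: 0xe6 (blk 28, set 0) → VC-HIT  vc=[4]
7: 0xe4 (blk 28, set 0) → L1-HIT  vc=[4]
8: 0xda (blk 27, set 3) → MISS  vc=[4]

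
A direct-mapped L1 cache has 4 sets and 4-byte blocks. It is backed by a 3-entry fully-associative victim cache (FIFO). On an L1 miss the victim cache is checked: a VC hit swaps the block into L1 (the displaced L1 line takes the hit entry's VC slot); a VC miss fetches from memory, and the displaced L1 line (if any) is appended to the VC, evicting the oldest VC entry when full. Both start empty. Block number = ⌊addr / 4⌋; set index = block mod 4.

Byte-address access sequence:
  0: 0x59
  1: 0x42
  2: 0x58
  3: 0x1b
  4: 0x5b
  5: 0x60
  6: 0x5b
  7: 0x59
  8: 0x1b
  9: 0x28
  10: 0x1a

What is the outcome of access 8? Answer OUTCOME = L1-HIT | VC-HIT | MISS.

OUTCOME = VC-HIT

#0 0x59→b22/s2 MISS; vc=[]
#1 0x42→b16/s0 MISS; vc=[]
#2 0x58→b22/s2 L1-HIT; vc=[]
#3 0x1b→b6/s2 MISS; vc=[22]
#4 0x5b→b22/s2 VC-HIT; vc=[6]
#5 0x60→b24/s0 MISS; vc=[6,16]
#6 0x5b→b22/s2 L1-HIT; vc=[6,16]
#7 0x59→b22/s2 L1-HIT; vc=[6,16]
#8 0x1b→b6/s2 VC-HIT; vc=[22,16]
#9 0x28→b10/s2 MISS; vc=[22,16,6]
#10 0x1a→b6/s2 VC-HIT; vc=[22,16,10]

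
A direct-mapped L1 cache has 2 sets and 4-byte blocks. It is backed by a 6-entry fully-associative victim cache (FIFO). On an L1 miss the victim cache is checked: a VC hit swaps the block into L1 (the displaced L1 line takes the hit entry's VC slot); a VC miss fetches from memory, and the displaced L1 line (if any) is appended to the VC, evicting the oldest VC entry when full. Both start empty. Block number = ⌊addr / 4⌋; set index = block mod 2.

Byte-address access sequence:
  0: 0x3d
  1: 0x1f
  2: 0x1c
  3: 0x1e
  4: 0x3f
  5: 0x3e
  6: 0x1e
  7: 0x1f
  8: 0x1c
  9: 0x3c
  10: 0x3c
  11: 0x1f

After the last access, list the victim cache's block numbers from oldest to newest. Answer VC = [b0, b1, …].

0: 0x3d (blk 15, set 1) → MISS  vc=[]
1: 0x1f (blk 7, set 1) → MISS  vc=[15]
2: 0x1c (blk 7, set 1) → L1-HIT  vc=[15]
3: 0x1e (blk 7, set 1) → L1-HIT  vc=[15]
4: 0x3f (blk 15, set 1) → VC-HIT  vc=[7]
5: 0x3e (blk 15, set 1) → L1-HIT  vc=[7]
6: 0x1e (blk 7, set 1) → VC-HIT  vc=[15]
7: 0x1f (blk 7, set 1) → L1-HIT  vc=[15]
8: 0x1c (blk 7, set 1) → L1-HIT  vc=[15]
9: 0x3c (blk 15, set 1) → VC-HIT  vc=[7]
10: 0x3c (blk 15, set 1) → L1-HIT  vc=[7]
11: 0x1f (blk 7, set 1) → VC-HIT  vc=[15]

VC = [15]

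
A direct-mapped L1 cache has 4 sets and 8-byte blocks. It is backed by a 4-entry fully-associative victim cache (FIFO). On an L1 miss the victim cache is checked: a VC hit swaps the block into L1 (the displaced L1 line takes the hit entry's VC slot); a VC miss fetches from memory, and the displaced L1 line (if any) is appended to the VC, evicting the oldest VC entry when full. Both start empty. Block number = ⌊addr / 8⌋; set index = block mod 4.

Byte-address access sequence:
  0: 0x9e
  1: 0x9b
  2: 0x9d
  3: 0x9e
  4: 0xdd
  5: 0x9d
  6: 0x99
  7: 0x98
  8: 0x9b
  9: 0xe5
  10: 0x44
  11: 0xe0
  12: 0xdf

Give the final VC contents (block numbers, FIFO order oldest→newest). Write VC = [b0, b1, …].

VC = [19, 8]

  [0] addr=0x9e blk=19 s=3: MISS | VC []
  [1] addr=0x9b blk=19 s=3: L1-HIT | VC []
  [2] addr=0x9d blk=19 s=3: L1-HIT | VC []
  [3] addr=0x9e blk=19 s=3: L1-HIT | VC []
  [4] addr=0xdd blk=27 s=3: MISS | VC [19]
  [5] addr=0x9d blk=19 s=3: VC-HIT | VC [27]
  [6] addr=0x99 blk=19 s=3: L1-HIT | VC [27]
  [7] addr=0x98 blk=19 s=3: L1-HIT | VC [27]
  [8] addr=0x9b blk=19 s=3: L1-HIT | VC [27]
  [9] addr=0xe5 blk=28 s=0: MISS | VC [27]
  [10] addr=0x44 blk=8 s=0: MISS | VC [27, 28]
  [11] addr=0xe0 blk=28 s=0: VC-HIT | VC [27, 8]
  [12] addr=0xdf blk=27 s=3: VC-HIT | VC [19, 8]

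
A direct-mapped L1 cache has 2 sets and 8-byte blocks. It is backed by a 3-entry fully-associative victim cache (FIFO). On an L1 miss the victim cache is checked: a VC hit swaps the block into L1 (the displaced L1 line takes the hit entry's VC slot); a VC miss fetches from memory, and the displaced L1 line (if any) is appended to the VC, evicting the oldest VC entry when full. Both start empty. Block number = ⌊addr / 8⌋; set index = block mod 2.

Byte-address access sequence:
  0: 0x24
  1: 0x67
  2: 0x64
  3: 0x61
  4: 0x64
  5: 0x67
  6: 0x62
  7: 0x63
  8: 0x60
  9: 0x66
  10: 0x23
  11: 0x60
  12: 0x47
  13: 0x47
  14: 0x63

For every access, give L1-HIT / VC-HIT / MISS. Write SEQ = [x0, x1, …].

0: 0x24 (blk 4, set 0) → MISS  vc=[]
1: 0x67 (blk 12, set 0) → MISS  vc=[4]
2: 0x64 (blk 12, set 0) → L1-HIT  vc=[4]
3: 0x61 (blk 12, set 0) → L1-HIT  vc=[4]
4: 0x64 (blk 12, set 0) → L1-HIT  vc=[4]
5: 0x67 (blk 12, set 0) → L1-HIT  vc=[4]
6: 0x62 (blk 12, set 0) → L1-HIT  vc=[4]
7: 0x63 (blk 12, set 0) → L1-HIT  vc=[4]
8: 0x60 (blk 12, set 0) → L1-HIT  vc=[4]
9: 0x66 (blk 12, set 0) → L1-HIT  vc=[4]
10: 0x23 (blk 4, set 0) → VC-HIT  vc=[12]
11: 0x60 (blk 12, set 0) → VC-HIT  vc=[4]
12: 0x47 (blk 8, set 0) → MISS  vc=[4, 12]
13: 0x47 (blk 8, set 0) → L1-HIT  vc=[4, 12]
14: 0x63 (blk 12, set 0) → VC-HIT  vc=[4, 8]

SEQ = [MISS, MISS, L1-HIT, L1-HIT, L1-HIT, L1-HIT, L1-HIT, L1-HIT, L1-HIT, L1-HIT, VC-HIT, VC-HIT, MISS, L1-HIT, VC-HIT]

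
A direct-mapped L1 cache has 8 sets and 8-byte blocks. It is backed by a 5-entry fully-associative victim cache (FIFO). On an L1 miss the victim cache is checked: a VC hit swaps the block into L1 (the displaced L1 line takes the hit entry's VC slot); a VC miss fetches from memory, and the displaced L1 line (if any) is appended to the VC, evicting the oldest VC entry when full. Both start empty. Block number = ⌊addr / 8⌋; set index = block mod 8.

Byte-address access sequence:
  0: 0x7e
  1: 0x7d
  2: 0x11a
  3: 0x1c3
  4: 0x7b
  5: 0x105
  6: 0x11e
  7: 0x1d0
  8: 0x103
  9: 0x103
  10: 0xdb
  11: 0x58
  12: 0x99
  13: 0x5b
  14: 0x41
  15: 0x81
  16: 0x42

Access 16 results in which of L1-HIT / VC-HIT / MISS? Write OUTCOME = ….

  [0] addr=0x7e blk=15 s=7: MISS | VC []
  [1] addr=0x7d blk=15 s=7: L1-HIT | VC []
  [2] addr=0x11a blk=35 s=3: MISS | VC []
  [3] addr=0x1c3 blk=56 s=0: MISS | VC []
  [4] addr=0x7b blk=15 s=7: L1-HIT | VC []
  [5] addr=0x105 blk=32 s=0: MISS | VC [56]
  [6] addr=0x11e blk=35 s=3: L1-HIT | VC [56]
  [7] addr=0x1d0 blk=58 s=2: MISS | VC [56]
  [8] addr=0x103 blk=32 s=0: L1-HIT | VC [56]
  [9] addr=0x103 blk=32 s=0: L1-HIT | VC [56]
  [10] addr=0xdb blk=27 s=3: MISS | VC [56, 35]
  [11] addr=0x58 blk=11 s=3: MISS | VC [56, 35, 27]
  [12] addr=0x99 blk=19 s=3: MISS | VC [56, 35, 27, 11]
  [13] addr=0x5b blk=11 s=3: VC-HIT | VC [56, 35, 27, 19]
  [14] addr=0x41 blk=8 s=0: MISS | VC [56, 35, 27, 19, 32]
  [15] addr=0x81 blk=16 s=0: MISS | VC [35, 27, 19, 32, 8]
  [16] addr=0x42 blk=8 s=0: VC-HIT | VC [35, 27, 19, 32, 16]

OUTCOME = VC-HIT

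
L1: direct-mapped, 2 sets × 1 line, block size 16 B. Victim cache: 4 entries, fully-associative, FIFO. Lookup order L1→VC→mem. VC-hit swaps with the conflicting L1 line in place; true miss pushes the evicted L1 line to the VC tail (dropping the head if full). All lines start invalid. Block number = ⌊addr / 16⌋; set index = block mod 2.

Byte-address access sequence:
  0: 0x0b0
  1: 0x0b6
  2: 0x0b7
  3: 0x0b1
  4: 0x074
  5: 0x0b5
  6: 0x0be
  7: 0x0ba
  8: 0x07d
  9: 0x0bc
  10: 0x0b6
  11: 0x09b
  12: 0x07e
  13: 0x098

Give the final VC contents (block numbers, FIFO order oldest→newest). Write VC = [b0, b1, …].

VC = [7, 11]

#0 0xb0→b11/s1 MISS; vc=[]
#1 0xb6→b11/s1 L1-HIT; vc=[]
#2 0xb7→b11/s1 L1-HIT; vc=[]
#3 0xb1→b11/s1 L1-HIT; vc=[]
#4 0x74→b7/s1 MISS; vc=[11]
#5 0xb5→b11/s1 VC-HIT; vc=[7]
#6 0xbe→b11/s1 L1-HIT; vc=[7]
#7 0xba→b11/s1 L1-HIT; vc=[7]
#8 0x7d→b7/s1 VC-HIT; vc=[11]
#9 0xbc→b11/s1 VC-HIT; vc=[7]
#10 0xb6→b11/s1 L1-HIT; vc=[7]
#11 0x9b→b9/s1 MISS; vc=[7,11]
#12 0x7e→b7/s1 VC-HIT; vc=[9,11]
#13 0x98→b9/s1 VC-HIT; vc=[7,11]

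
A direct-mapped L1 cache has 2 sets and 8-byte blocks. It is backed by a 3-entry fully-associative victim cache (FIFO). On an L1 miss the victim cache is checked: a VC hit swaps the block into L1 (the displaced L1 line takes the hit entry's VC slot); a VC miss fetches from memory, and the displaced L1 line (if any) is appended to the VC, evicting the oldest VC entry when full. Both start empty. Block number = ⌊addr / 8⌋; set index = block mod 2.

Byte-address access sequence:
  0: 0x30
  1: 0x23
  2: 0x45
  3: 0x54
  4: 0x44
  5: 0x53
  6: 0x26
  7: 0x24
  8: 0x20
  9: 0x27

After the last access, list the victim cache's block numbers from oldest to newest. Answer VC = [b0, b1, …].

  [0] addr=0x30 blk=6 s=0: MISS | VC []
  [1] addr=0x23 blk=4 s=0: MISS | VC [6]
  [2] addr=0x45 blk=8 s=0: MISS | VC [6, 4]
  [3] addr=0x54 blk=10 s=0: MISS | VC [6, 4, 8]
  [4] addr=0x44 blk=8 s=0: VC-HIT | VC [6, 4, 10]
  [5] addr=0x53 blk=10 s=0: VC-HIT | VC [6, 4, 8]
  [6] addr=0x26 blk=4 s=0: VC-HIT | VC [6, 10, 8]
  [7] addr=0x24 blk=4 s=0: L1-HIT | VC [6, 10, 8]
  [8] addr=0x20 blk=4 s=0: L1-HIT | VC [6, 10, 8]
  [9] addr=0x27 blk=4 s=0: L1-HIT | VC [6, 10, 8]

VC = [6, 10, 8]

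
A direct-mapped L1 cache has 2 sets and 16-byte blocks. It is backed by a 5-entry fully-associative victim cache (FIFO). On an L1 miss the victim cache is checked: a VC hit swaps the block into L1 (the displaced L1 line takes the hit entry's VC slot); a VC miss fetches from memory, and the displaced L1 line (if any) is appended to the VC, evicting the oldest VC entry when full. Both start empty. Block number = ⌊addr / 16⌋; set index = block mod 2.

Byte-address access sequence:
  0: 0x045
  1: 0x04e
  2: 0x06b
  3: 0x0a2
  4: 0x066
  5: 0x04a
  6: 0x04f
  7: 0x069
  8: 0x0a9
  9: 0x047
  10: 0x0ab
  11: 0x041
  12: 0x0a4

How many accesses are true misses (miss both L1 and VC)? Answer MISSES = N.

  [0] addr=0x45 blk=4 s=0: MISS | VC []
  [1] addr=0x4e blk=4 s=0: L1-HIT | VC []
  [2] addr=0x6b blk=6 s=0: MISS | VC [4]
  [3] addr=0xa2 blk=10 s=0: MISS | VC [4, 6]
  [4] addr=0x66 blk=6 s=0: VC-HIT | VC [4, 10]
  [5] addr=0x4a blk=4 s=0: VC-HIT | VC [6, 10]
  [6] addr=0x4f blk=4 s=0: L1-HIT | VC [6, 10]
  [7] addr=0x69 blk=6 s=0: VC-HIT | VC [4, 10]
  [8] addr=0xa9 blk=10 s=0: VC-HIT | VC [4, 6]
  [9] addr=0x47 blk=4 s=0: VC-HIT | VC [10, 6]
  [10] addr=0xab blk=10 s=0: VC-HIT | VC [4, 6]
  [11] addr=0x41 blk=4 s=0: VC-HIT | VC [10, 6]
  [12] addr=0xa4 blk=10 s=0: VC-HIT | VC [4, 6]

MISSES = 3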